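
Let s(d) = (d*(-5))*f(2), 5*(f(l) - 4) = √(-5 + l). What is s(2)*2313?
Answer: -92520 - 4626*I*√3 ≈ -92520.0 - 8012.5*I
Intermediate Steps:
f(l) = 4 + √(-5 + l)/5
s(d) = -5*d*(4 + I*√3/5) (s(d) = (d*(-5))*(4 + √(-5 + 2)/5) = (-5*d)*(4 + √(-3)/5) = (-5*d)*(4 + (I*√3)/5) = (-5*d)*(4 + I*√3/5) = -5*d*(4 + I*√3/5))
s(2)*2313 = -1*2*(20 + I*√3)*2313 = (-40 - 2*I*√3)*2313 = -92520 - 4626*I*√3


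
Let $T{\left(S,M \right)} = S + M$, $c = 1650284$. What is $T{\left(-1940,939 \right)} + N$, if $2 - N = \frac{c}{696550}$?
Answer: $- \frac{348751867}{348275} \approx -1001.4$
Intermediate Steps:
$N = - \frac{128592}{348275}$ ($N = 2 - \frac{1650284}{696550} = 2 - 1650284 \cdot \frac{1}{696550} = 2 - \frac{825142}{348275} = - \frac{128592}{348275} \approx -0.36923$)
$T{\left(S,M \right)} = M + S$
$T{\left(-1940,939 \right)} + N = \left(939 - 1940\right) - \frac{128592}{348275} = -1001 - \frac{128592}{348275} = - \frac{348751867}{348275}$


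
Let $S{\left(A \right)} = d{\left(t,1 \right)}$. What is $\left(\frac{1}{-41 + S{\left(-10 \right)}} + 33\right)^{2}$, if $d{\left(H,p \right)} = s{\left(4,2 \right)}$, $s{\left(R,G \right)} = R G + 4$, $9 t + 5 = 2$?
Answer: $\frac{913936}{841} \approx 1086.7$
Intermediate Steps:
$t = - \frac{1}{3}$ ($t = - \frac{5}{9} + \frac{1}{9} \cdot 2 = - \frac{5}{9} + \frac{2}{9} = - \frac{1}{3} \approx -0.33333$)
$s{\left(R,G \right)} = 4 + G R$ ($s{\left(R,G \right)} = G R + 4 = 4 + G R$)
$d{\left(H,p \right)} = 12$ ($d{\left(H,p \right)} = 4 + 2 \cdot 4 = 4 + 8 = 12$)
$S{\left(A \right)} = 12$
$\left(\frac{1}{-41 + S{\left(-10 \right)}} + 33\right)^{2} = \left(\frac{1}{-41 + 12} + 33\right)^{2} = \left(\frac{1}{-29} + 33\right)^{2} = \left(- \frac{1}{29} + 33\right)^{2} = \left(\frac{956}{29}\right)^{2} = \frac{913936}{841}$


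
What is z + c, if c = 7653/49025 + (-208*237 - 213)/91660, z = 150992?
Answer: 135700136348651/898726300 ≈ 1.5099e+5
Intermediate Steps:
c = -345140949/898726300 (c = 7653*(1/49025) + (-49296 - 213)*(1/91660) = 7653/49025 - 49509*1/91660 = 7653/49025 - 49509/91660 = -345140949/898726300 ≈ -0.38403)
z + c = 150992 - 345140949/898726300 = 135700136348651/898726300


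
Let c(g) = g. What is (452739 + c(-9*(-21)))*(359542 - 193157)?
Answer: 75360425280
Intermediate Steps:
(452739 + c(-9*(-21)))*(359542 - 193157) = (452739 - 9*(-21))*(359542 - 193157) = (452739 + 189)*166385 = 452928*166385 = 75360425280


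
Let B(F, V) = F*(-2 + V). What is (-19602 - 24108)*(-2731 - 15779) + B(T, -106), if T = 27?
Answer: 809069184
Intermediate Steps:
(-19602 - 24108)*(-2731 - 15779) + B(T, -106) = (-19602 - 24108)*(-2731 - 15779) + 27*(-2 - 106) = -43710*(-18510) + 27*(-108) = 809072100 - 2916 = 809069184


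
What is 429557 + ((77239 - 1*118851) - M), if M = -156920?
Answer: 544865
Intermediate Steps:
429557 + ((77239 - 1*118851) - M) = 429557 + ((77239 - 1*118851) - 1*(-156920)) = 429557 + ((77239 - 118851) + 156920) = 429557 + (-41612 + 156920) = 429557 + 115308 = 544865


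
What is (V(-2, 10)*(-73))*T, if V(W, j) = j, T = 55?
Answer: -40150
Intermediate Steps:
(V(-2, 10)*(-73))*T = (10*(-73))*55 = -730*55 = -40150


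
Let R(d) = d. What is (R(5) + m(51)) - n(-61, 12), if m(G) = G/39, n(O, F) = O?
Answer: 875/13 ≈ 67.308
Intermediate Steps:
m(G) = G/39 (m(G) = G*(1/39) = G/39)
(R(5) + m(51)) - n(-61, 12) = (5 + (1/39)*51) - 1*(-61) = (5 + 17/13) + 61 = 82/13 + 61 = 875/13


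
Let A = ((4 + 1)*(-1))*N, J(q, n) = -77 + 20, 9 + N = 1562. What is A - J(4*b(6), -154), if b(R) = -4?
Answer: -7708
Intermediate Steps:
N = 1553 (N = -9 + 1562 = 1553)
J(q, n) = -57
A = -7765 (A = ((4 + 1)*(-1))*1553 = (5*(-1))*1553 = -5*1553 = -7765)
A - J(4*b(6), -154) = -7765 - 1*(-57) = -7765 + 57 = -7708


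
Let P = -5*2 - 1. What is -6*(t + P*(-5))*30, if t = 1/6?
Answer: -9930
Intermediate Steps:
P = -11 (P = -10 - 1 = -11)
t = ⅙ ≈ 0.16667
-6*(t + P*(-5))*30 = -6*(⅙ - 11*(-5))*30 = -6*(⅙ + 55)*30 = -6*331/6*30 = -331*30 = -9930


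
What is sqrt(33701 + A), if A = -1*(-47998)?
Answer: sqrt(81699) ≈ 285.83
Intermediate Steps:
A = 47998
sqrt(33701 + A) = sqrt(33701 + 47998) = sqrt(81699)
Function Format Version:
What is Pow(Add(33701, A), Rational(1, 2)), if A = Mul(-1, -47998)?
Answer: Pow(81699, Rational(1, 2)) ≈ 285.83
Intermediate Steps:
A = 47998
Pow(Add(33701, A), Rational(1, 2)) = Pow(Add(33701, 47998), Rational(1, 2)) = Pow(81699, Rational(1, 2))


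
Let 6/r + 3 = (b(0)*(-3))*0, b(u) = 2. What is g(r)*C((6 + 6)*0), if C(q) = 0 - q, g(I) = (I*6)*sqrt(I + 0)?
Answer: 0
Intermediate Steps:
r = -2 (r = 6/(-3 + (2*(-3))*0) = 6/(-3 - 6*0) = 6/(-3 + 0) = 6/(-3) = 6*(-1/3) = -2)
g(I) = 6*I**(3/2) (g(I) = (6*I)*sqrt(I) = 6*I**(3/2))
C(q) = -q
g(r)*C((6 + 6)*0) = (6*(-2)**(3/2))*(-(6 + 6)*0) = (6*(-2*I*sqrt(2)))*(-12*0) = (-12*I*sqrt(2))*(-1*0) = -12*I*sqrt(2)*0 = 0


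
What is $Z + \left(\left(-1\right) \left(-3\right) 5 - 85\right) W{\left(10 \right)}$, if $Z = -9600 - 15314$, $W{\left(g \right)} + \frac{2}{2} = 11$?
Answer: $-25614$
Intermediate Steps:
$W{\left(g \right)} = 10$ ($W{\left(g \right)} = -1 + 11 = 10$)
$Z = -24914$
$Z + \left(\left(-1\right) \left(-3\right) 5 - 85\right) W{\left(10 \right)} = -24914 + \left(\left(-1\right) \left(-3\right) 5 - 85\right) 10 = -24914 + \left(3 \cdot 5 - 85\right) 10 = -24914 + \left(15 - 85\right) 10 = -24914 - 700 = -25614$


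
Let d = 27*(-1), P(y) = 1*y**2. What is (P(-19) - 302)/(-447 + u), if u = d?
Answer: -59/474 ≈ -0.12447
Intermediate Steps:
P(y) = y**2
d = -27
u = -27
(P(-19) - 302)/(-447 + u) = ((-19)**2 - 302)/(-447 - 27) = (361 - 302)/(-474) = 59*(-1/474) = -59/474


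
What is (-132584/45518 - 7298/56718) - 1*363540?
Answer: -234638851765159/645422481 ≈ -3.6354e+5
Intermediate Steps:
(-132584/45518 - 7298/56718) - 1*363540 = (-132584*1/45518 - 7298*1/56718) - 363540 = (-66292/22759 - 3649/28359) - 363540 = -1963022419/645422481 - 363540 = -234638851765159/645422481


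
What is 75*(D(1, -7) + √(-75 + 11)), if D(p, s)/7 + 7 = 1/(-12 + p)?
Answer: -40950/11 + 600*I ≈ -3722.7 + 600.0*I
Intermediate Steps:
D(p, s) = -49 + 7/(-12 + p)
75*(D(1, -7) + √(-75 + 11)) = 75*(7*(85 - 7*1)/(-12 + 1) + √(-75 + 11)) = 75*(7*(85 - 7)/(-11) + √(-64)) = 75*(7*(-1/11)*78 + 8*I) = 75*(-546/11 + 8*I) = -40950/11 + 600*I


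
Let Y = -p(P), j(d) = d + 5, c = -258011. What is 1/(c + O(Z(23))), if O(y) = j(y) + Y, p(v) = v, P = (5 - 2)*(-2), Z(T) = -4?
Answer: -1/258004 ≈ -3.8759e-6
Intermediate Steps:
P = -6 (P = 3*(-2) = -6)
j(d) = 5 + d
Y = 6 (Y = -1*(-6) = 6)
O(y) = 11 + y (O(y) = (5 + y) + 6 = 11 + y)
1/(c + O(Z(23))) = 1/(-258011 + (11 - 4)) = 1/(-258011 + 7) = 1/(-258004) = -1/258004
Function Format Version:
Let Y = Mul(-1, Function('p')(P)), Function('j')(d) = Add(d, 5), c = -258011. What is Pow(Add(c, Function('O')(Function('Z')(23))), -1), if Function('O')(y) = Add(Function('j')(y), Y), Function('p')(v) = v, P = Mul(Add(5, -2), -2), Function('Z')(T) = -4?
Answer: Rational(-1, 258004) ≈ -3.8759e-6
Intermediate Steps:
P = -6 (P = Mul(3, -2) = -6)
Function('j')(d) = Add(5, d)
Y = 6 (Y = Mul(-1, -6) = 6)
Function('O')(y) = Add(11, y) (Function('O')(y) = Add(Add(5, y), 6) = Add(11, y))
Pow(Add(c, Function('O')(Function('Z')(23))), -1) = Pow(Add(-258011, Add(11, -4)), -1) = Pow(Add(-258011, 7), -1) = Pow(-258004, -1) = Rational(-1, 258004)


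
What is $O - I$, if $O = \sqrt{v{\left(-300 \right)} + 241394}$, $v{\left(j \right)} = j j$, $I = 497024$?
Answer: $-497024 + \sqrt{331394} \approx -4.9645 \cdot 10^{5}$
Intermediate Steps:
$v{\left(j \right)} = j^{2}$
$O = \sqrt{331394}$ ($O = \sqrt{\left(-300\right)^{2} + 241394} = \sqrt{90000 + 241394} = \sqrt{331394} \approx 575.67$)
$O - I = \sqrt{331394} - 497024 = -497024 + \sqrt{331394}$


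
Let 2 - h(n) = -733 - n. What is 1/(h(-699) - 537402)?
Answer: -1/537366 ≈ -1.8609e-6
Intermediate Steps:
h(n) = 735 + n (h(n) = 2 - (-733 - n) = 2 + (733 + n) = 735 + n)
1/(h(-699) - 537402) = 1/((735 - 699) - 537402) = 1/(36 - 537402) = 1/(-537366) = -1/537366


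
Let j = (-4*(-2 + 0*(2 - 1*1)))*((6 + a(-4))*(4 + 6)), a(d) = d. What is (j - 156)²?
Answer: 16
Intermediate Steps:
j = 160 (j = (-4*(-2 + 0*(2 - 1*1)))*((6 - 4)*(4 + 6)) = (-4*(-2 + 0*(2 - 1)))*(2*10) = -4*(-2 + 0*1)*20 = -4*(-2 + 0)*20 = -4*(-2)*20 = 8*20 = 160)
(j - 156)² = (160 - 156)² = 4² = 16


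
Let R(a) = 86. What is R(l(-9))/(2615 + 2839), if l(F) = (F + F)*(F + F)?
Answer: 43/2727 ≈ 0.015768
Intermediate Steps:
l(F) = 4*F² (l(F) = (2*F)*(2*F) = 4*F²)
R(l(-9))/(2615 + 2839) = 86/(2615 + 2839) = 86/5454 = 86*(1/5454) = 43/2727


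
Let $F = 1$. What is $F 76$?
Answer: $76$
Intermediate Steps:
$F 76 = 1 \cdot 76 = 76$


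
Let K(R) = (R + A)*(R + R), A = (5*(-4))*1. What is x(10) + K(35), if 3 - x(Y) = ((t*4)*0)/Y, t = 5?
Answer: 1053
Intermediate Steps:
A = -20 (A = -20*1 = -20)
x(Y) = 3 (x(Y) = 3 - (5*4)*0/Y = 3 - 20*0/Y = 3 - 0/Y = 3 - 1*0 = 3 + 0 = 3)
K(R) = 2*R*(-20 + R) (K(R) = (R - 20)*(R + R) = (-20 + R)*(2*R) = 2*R*(-20 + R))
x(10) + K(35) = 3 + 2*35*(-20 + 35) = 3 + 2*35*15 = 3 + 1050 = 1053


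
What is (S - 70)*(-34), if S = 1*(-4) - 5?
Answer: 2686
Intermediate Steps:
S = -9 (S = -4 - 5 = -9)
(S - 70)*(-34) = (-9 - 70)*(-34) = -79*(-34) = 2686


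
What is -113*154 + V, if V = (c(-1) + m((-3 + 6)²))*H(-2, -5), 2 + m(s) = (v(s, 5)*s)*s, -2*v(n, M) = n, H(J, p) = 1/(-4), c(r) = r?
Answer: -138481/8 ≈ -17310.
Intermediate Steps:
H(J, p) = -¼
v(n, M) = -n/2
m(s) = -2 - s³/2 (m(s) = -2 + ((-s/2)*s)*s = -2 + (-s²/2)*s = -2 - s³/2)
V = 735/8 (V = (-1 + (-2 - (-3 + 6)⁶/2))*(-¼) = (-1 + (-2 - (3²)³/2))*(-¼) = (-1 + (-2 - ½*9³))*(-¼) = (-1 + (-2 - ½*729))*(-¼) = (-1 + (-2 - 729/2))*(-¼) = (-1 - 733/2)*(-¼) = -735/2*(-¼) = 735/8 ≈ 91.875)
-113*154 + V = -113*154 + 735/8 = -17402 + 735/8 = -138481/8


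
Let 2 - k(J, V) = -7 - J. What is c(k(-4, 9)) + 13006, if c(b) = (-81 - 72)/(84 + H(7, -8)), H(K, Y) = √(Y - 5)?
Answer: 91926562/7069 + 153*I*√13/7069 ≈ 13004.0 + 0.078038*I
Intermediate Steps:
H(K, Y) = √(-5 + Y)
k(J, V) = 9 + J (k(J, V) = 2 - (-7 - J) = 2 + (7 + J) = 9 + J)
c(b) = -153/(84 + I*√13) (c(b) = (-81 - 72)/(84 + √(-5 - 8)) = -153/(84 + √(-13)) = -153/(84 + I*√13))
c(k(-4, 9)) + 13006 = (-12852/7069 + 153*I*√13/7069) + 13006 = 91926562/7069 + 153*I*√13/7069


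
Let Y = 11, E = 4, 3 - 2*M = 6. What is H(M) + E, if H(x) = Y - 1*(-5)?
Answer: 20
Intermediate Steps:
M = -3/2 (M = 3/2 - 1/2*6 = 3/2 - 3 = -3/2 ≈ -1.5000)
H(x) = 16 (H(x) = 11 - 1*(-5) = 11 + 5 = 16)
H(M) + E = 16 + 4 = 20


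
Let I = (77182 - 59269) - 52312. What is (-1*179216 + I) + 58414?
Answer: -155201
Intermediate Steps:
I = -34399 (I = 17913 - 52312 = -34399)
(-1*179216 + I) + 58414 = (-1*179216 - 34399) + 58414 = (-179216 - 34399) + 58414 = -213615 + 58414 = -155201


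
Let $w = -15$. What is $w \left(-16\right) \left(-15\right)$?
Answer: $-3600$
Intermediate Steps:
$w \left(-16\right) \left(-15\right) = \left(-15\right) \left(-16\right) \left(-15\right) = 240 \left(-15\right) = -3600$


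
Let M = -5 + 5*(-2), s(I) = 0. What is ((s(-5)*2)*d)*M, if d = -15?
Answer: 0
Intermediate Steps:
M = -15 (M = -5 - 10 = -15)
((s(-5)*2)*d)*M = ((0*2)*(-15))*(-15) = (0*(-15))*(-15) = 0*(-15) = 0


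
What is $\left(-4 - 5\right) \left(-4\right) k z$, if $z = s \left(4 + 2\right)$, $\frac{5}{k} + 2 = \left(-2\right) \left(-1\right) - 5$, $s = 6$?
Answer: $-1296$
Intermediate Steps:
$k = -1$ ($k = \frac{5}{-2 - 3} = \frac{5}{-5} = 5 \left(- \frac{1}{5}\right) = -1$)
$z = 36$ ($z = 6 \left(4 + 2\right) = 6 \cdot 6 = 36$)
$\left(-4 - 5\right) \left(-4\right) k z = \left(-4 - 5\right) \left(-4\right) \left(-1\right) 36 = \left(-9\right) \left(-4\right) \left(-1\right) 36 = 36 \left(-1\right) 36 = \left(-36\right) 36 = -1296$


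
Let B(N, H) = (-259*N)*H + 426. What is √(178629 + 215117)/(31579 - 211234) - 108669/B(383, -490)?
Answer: -108669/48606956 - √393746/179655 ≈ -0.0057284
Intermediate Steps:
B(N, H) = 426 - 259*H*N (B(N, H) = -259*H*N + 426 = 426 - 259*H*N)
√(178629 + 215117)/(31579 - 211234) - 108669/B(383, -490) = √(178629 + 215117)/(31579 - 211234) - 108669/(426 - 259*(-490)*383) = √393746/(-179655) - 108669/(426 + 48606530) = √393746*(-1/179655) - 108669/48606956 = -√393746/179655 - 108669*1/48606956 = -√393746/179655 - 108669/48606956 = -108669/48606956 - √393746/179655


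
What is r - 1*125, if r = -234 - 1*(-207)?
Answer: -152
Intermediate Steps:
r = -27 (r = -234 + 207 = -27)
r - 1*125 = -27 - 1*125 = -27 - 125 = -152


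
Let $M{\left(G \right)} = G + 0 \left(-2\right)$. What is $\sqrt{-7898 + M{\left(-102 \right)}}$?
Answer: $40 i \sqrt{5} \approx 89.443 i$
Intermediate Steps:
$M{\left(G \right)} = G$ ($M{\left(G \right)} = G + 0 = G$)
$\sqrt{-7898 + M{\left(-102 \right)}} = \sqrt{-7898 - 102} = \sqrt{-8000} = 40 i \sqrt{5}$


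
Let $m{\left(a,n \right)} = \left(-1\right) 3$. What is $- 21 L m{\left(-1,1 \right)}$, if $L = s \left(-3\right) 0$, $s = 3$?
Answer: $0$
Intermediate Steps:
$m{\left(a,n \right)} = -3$
$L = 0$ ($L = 3 \left(-3\right) 0 = \left(-9\right) 0 = 0$)
$- 21 L m{\left(-1,1 \right)} = \left(-21\right) 0 \left(-3\right) = 0 \left(-3\right) = 0$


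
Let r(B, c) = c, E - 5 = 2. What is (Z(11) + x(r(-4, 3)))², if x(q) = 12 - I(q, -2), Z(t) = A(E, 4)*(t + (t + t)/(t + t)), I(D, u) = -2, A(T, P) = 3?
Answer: 2500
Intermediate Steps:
E = 7 (E = 5 + 2 = 7)
Z(t) = 3 + 3*t (Z(t) = 3*(t + (t + t)/(t + t)) = 3*(t + (2*t)/((2*t))) = 3*(t + (2*t)*(1/(2*t))) = 3*(t + 1) = 3*(1 + t) = 3 + 3*t)
x(q) = 14 (x(q) = 12 - 1*(-2) = 12 + 2 = 14)
(Z(11) + x(r(-4, 3)))² = ((3 + 3*11) + 14)² = ((3 + 33) + 14)² = (36 + 14)² = 50² = 2500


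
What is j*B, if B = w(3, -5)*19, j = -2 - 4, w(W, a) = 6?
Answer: -684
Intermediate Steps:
j = -6
B = 114 (B = 6*19 = 114)
j*B = -6*114 = -684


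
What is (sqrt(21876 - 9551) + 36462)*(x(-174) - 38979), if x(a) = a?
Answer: -1427596686 - 195765*sqrt(493) ≈ -1.4319e+9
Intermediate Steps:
(sqrt(21876 - 9551) + 36462)*(x(-174) - 38979) = (sqrt(21876 - 9551) + 36462)*(-174 - 38979) = (sqrt(12325) + 36462)*(-39153) = (5*sqrt(493) + 36462)*(-39153) = (36462 + 5*sqrt(493))*(-39153) = -1427596686 - 195765*sqrt(493)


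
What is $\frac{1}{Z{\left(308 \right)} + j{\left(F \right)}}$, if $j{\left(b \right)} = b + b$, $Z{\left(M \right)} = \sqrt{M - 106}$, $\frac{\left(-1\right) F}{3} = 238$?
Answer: $- \frac{714}{1019491} - \frac{\sqrt{202}}{2038982} \approx -0.00070732$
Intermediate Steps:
$F = -714$ ($F = \left(-3\right) 238 = -714$)
$Z{\left(M \right)} = \sqrt{-106 + M}$
$j{\left(b \right)} = 2 b$
$\frac{1}{Z{\left(308 \right)} + j{\left(F \right)}} = \frac{1}{\sqrt{-106 + 308} + 2 \left(-714\right)} = \frac{1}{\sqrt{202} - 1428} = \frac{1}{-1428 + \sqrt{202}}$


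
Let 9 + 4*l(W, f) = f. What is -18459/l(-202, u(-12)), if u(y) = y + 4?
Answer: 73836/17 ≈ 4343.3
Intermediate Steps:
u(y) = 4 + y
l(W, f) = -9/4 + f/4
-18459/l(-202, u(-12)) = -18459/(-9/4 + (4 - 12)/4) = -18459/(-9/4 + (¼)*(-8)) = -18459/(-9/4 - 2) = -18459/(-17/4) = -18459*(-4/17) = 73836/17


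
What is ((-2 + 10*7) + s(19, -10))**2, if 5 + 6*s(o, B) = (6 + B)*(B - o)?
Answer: 29929/4 ≈ 7482.3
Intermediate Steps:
s(o, B) = -5/6 + (6 + B)*(B - o)/6 (s(o, B) = -5/6 + ((6 + B)*(B - o))/6 = -5/6 + (6 + B)*(B - o)/6)
((-2 + 10*7) + s(19, -10))**2 = ((-2 + 10*7) + (-5/6 - 10 - 1*19 + (1/6)*(-10)**2 - 1/6*(-10)*19))**2 = ((-2 + 70) + (-5/6 - 10 - 19 + (1/6)*100 + 95/3))**2 = (68 + (-5/6 - 10 - 19 + 50/3 + 95/3))**2 = (68 + 37/2)**2 = (173/2)**2 = 29929/4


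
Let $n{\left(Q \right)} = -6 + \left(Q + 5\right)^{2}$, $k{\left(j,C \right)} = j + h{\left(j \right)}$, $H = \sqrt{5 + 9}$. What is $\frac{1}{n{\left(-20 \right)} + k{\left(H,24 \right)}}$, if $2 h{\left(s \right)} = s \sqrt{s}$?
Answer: $\frac{2}{438 + 14^{\frac{3}{4}} + 2 \sqrt{14}} \approx 0.0044177$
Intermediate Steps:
$h{\left(s \right)} = \frac{s^{\frac{3}{2}}}{2}$ ($h{\left(s \right)} = \frac{s \sqrt{s}}{2} = \frac{s^{\frac{3}{2}}}{2}$)
$H = \sqrt{14} \approx 3.7417$
$k{\left(j,C \right)} = j + \frac{j^{\frac{3}{2}}}{2}$
$n{\left(Q \right)} = -6 + \left(5 + Q\right)^{2}$
$\frac{1}{n{\left(-20 \right)} + k{\left(H,24 \right)}} = \frac{1}{\left(-6 + \left(5 - 20\right)^{2}\right) + \left(\sqrt{14} + \frac{\left(\sqrt{14}\right)^{\frac{3}{2}}}{2}\right)} = \frac{1}{\left(-6 + \left(-15\right)^{2}\right) + \left(\sqrt{14} + \frac{14^{\frac{3}{4}}}{2}\right)} = \frac{1}{\left(-6 + 225\right) + \left(\sqrt{14} + \frac{14^{\frac{3}{4}}}{2}\right)} = \frac{1}{219 + \left(\sqrt{14} + \frac{14^{\frac{3}{4}}}{2}\right)} = \frac{1}{219 + \sqrt{14} + \frac{14^{\frac{3}{4}}}{2}}$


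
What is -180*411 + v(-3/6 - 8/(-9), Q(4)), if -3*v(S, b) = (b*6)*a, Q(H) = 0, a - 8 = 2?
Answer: -73980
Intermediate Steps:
a = 10 (a = 8 + 2 = 10)
v(S, b) = -20*b (v(S, b) = -b*6*10/3 = -6*b*10/3 = -20*b)
-180*411 + v(-3/6 - 8/(-9), Q(4)) = -180*411 - 20*0 = -73980 + 0 = -73980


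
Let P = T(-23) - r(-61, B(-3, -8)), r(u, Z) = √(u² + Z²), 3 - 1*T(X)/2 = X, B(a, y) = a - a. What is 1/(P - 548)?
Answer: -1/557 ≈ -0.0017953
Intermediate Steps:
B(a, y) = 0
T(X) = 6 - 2*X
r(u, Z) = √(Z² + u²)
P = -9 (P = (6 - 2*(-23)) - √(0² + (-61)²) = (6 + 46) - √(0 + 3721) = 52 - √3721 = 52 - 1*61 = 52 - 61 = -9)
1/(P - 548) = 1/(-9 - 548) = 1/(-557) = -1/557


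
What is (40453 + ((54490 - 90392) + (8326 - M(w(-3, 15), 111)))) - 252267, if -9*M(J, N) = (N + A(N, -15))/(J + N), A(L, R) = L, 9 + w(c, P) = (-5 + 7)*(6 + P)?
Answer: -51708203/216 ≈ -2.3939e+5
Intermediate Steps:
w(c, P) = 3 + 2*P (w(c, P) = -9 + (-5 + 7)*(6 + P) = -9 + 2*(6 + P) = -9 + (12 + 2*P) = 3 + 2*P)
M(J, N) = -2*N/(9*(J + N)) (M(J, N) = -(N + N)/(9*(J + N)) = -2*N/(9*(J + N)))
(40453 + ((54490 - 90392) + (8326 - M(w(-3, 15), 111)))) - 252267 = (40453 + ((54490 - 90392) + (8326 - (-2)*111/(9*(3 + 2*15) + 9*111)))) - 252267 = (40453 + (-35902 + (8326 - (-2)*111/(9*(3 + 30) + 999)))) - 252267 = (40453 + (-35902 + (8326 - (-2)*111/(9*33 + 999)))) - 252267 = (40453 + (-35902 + (8326 - (-2)*111/(297 + 999)))) - 252267 = (40453 + (-35902 + (8326 - (-2)*111/1296))) - 252267 = (40453 + (-35902 + (8326 - 1*(-37/216)))) - 252267 = (40453 + (-35902 + (8326 + 37/216))) - 252267 = (40453 + (-35902 + 1798453/216)) - 252267 = (40453 - 5956379/216) - 252267 = 2781469/216 - 252267 = -51708203/216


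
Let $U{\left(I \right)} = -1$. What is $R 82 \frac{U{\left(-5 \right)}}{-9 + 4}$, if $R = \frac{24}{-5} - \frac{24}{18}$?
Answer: $- \frac{7544}{75} \approx -100.59$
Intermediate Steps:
$R = - \frac{92}{15}$ ($R = 24 \left(- \frac{1}{5}\right) - \frac{4}{3} = - \frac{24}{5} - \frac{4}{3} = - \frac{92}{15} \approx -6.1333$)
$R 82 \frac{U{\left(-5 \right)}}{-9 + 4} = \left(- \frac{92}{15}\right) 82 \left(- \frac{1}{-9 + 4}\right) = - \frac{7544 \left(- \frac{1}{-5}\right)}{15} = - \frac{7544 \left(\left(-1\right) \left(- \frac{1}{5}\right)\right)}{15} = \left(- \frac{7544}{15}\right) \frac{1}{5} = - \frac{7544}{75}$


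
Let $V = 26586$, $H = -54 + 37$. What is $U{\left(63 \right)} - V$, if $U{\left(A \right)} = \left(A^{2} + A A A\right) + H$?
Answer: $227413$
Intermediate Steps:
$H = -17$
$U{\left(A \right)} = -17 + A^{2} + A^{3}$ ($U{\left(A \right)} = \left(A^{2} + A A A\right) - 17 = \left(A^{2} + A^{2} A\right) - 17 = \left(A^{2} + A^{3}\right) - 17 = -17 + A^{2} + A^{3}$)
$U{\left(63 \right)} - V = \left(-17 + 63^{2} + 63^{3}\right) - 26586 = \left(-17 + 3969 + 250047\right) - 26586 = 253999 - 26586 = 227413$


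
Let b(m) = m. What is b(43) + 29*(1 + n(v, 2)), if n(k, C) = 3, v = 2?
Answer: 159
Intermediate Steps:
b(43) + 29*(1 + n(v, 2)) = 43 + 29*(1 + 3) = 43 + 29*4 = 43 + 116 = 159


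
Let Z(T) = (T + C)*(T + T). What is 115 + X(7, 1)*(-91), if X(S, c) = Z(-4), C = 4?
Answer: 115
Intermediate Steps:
Z(T) = 2*T*(4 + T) (Z(T) = (T + 4)*(T + T) = (4 + T)*(2*T) = 2*T*(4 + T))
X(S, c) = 0 (X(S, c) = 2*(-4)*(4 - 4) = 2*(-4)*0 = 0)
115 + X(7, 1)*(-91) = 115 + 0*(-91) = 115 + 0 = 115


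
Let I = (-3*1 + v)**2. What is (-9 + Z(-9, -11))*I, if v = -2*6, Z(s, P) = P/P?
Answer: -1800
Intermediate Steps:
Z(s, P) = 1
v = -12
I = 225 (I = (-3*1 - 12)**2 = (-3 - 12)**2 = (-15)**2 = 225)
(-9 + Z(-9, -11))*I = (-9 + 1)*225 = -8*225 = -1800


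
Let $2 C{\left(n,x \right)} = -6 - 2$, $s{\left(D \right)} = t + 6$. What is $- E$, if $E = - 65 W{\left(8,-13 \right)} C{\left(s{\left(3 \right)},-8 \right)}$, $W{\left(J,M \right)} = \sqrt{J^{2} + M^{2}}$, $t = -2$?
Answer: $- 260 \sqrt{233} \approx -3968.7$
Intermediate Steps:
$s{\left(D \right)} = 4$ ($s{\left(D \right)} = -2 + 6 = 4$)
$C{\left(n,x \right)} = -4$ ($C{\left(n,x \right)} = \frac{-6 - 2}{2} = \frac{1}{2} \left(-8\right) = -4$)
$E = 260 \sqrt{233}$ ($E = - 65 \sqrt{8^{2} + \left(-13\right)^{2}} \left(-4\right) = - 65 \sqrt{64 + 169} \left(-4\right) = - 65 \sqrt{233} \left(-4\right) = 260 \sqrt{233} \approx 3968.7$)
$- E = - 260 \sqrt{233}$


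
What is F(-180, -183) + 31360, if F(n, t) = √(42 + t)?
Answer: 31360 + I*√141 ≈ 31360.0 + 11.874*I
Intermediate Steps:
F(-180, -183) + 31360 = √(42 - 183) + 31360 = √(-141) + 31360 = I*√141 + 31360 = 31360 + I*√141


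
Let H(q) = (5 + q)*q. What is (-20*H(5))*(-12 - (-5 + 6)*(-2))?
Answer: 10000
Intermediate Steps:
H(q) = q*(5 + q)
(-20*H(5))*(-12 - (-5 + 6)*(-2)) = (-100*(5 + 5))*(-12 - (-5 + 6)*(-2)) = (-100*10)*(-12 - (-2)) = (-20*50)*(-12 - 1*(-2)) = -1000*(-12 + 2) = -1000*(-10) = 10000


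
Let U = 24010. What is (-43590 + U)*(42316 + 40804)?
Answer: -1627489600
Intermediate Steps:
(-43590 + U)*(42316 + 40804) = (-43590 + 24010)*(42316 + 40804) = -19580*83120 = -1627489600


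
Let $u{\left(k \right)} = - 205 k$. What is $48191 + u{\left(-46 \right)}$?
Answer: $57621$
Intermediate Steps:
$48191 + u{\left(-46 \right)} = 48191 - -9430 = 48191 + 9430 = 57621$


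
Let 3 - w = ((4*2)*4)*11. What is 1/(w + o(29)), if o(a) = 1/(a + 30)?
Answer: -59/20590 ≈ -0.0028655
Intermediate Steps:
o(a) = 1/(30 + a)
w = -349 (w = 3 - (4*2)*4*11 = 3 - 8*4*11 = 3 - 32*11 = 3 - 1*352 = 3 - 352 = -349)
1/(w + o(29)) = 1/(-349 + 1/(30 + 29)) = 1/(-349 + 1/59) = 1/(-20590/59) = -59/20590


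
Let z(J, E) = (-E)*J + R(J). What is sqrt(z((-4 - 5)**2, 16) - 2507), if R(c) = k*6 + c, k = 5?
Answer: 2*I*sqrt(923) ≈ 60.762*I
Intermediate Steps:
R(c) = 30 + c (R(c) = 5*6 + c = 30 + c)
z(J, E) = 30 + J - E*J (z(J, E) = (-E)*J + (30 + J) = -E*J + (30 + J) = 30 + J - E*J)
sqrt(z((-4 - 5)**2, 16) - 2507) = sqrt((30 + (-4 - 5)**2 - 1*16*(-4 - 5)**2) - 2507) = sqrt((30 + (-9)**2 - 1*16*(-9)**2) - 2507) = sqrt((30 + 81 - 1*16*81) - 2507) = sqrt((30 + 81 - 1296) - 2507) = sqrt(-1185 - 2507) = sqrt(-3692) = 2*I*sqrt(923)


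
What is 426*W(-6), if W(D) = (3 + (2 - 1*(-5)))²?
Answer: 42600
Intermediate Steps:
W(D) = 100 (W(D) = (3 + (2 + 5))² = (3 + 7)² = 10² = 100)
426*W(-6) = 426*100 = 42600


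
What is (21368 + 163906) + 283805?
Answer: 469079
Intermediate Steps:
(21368 + 163906) + 283805 = 185274 + 283805 = 469079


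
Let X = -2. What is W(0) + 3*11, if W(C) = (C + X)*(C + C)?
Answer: 33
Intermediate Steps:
W(C) = 2*C*(-2 + C) (W(C) = (C - 2)*(C + C) = (-2 + C)*(2*C) = 2*C*(-2 + C))
W(0) + 3*11 = 2*0*(-2 + 0) + 3*11 = 2*0*(-2) + 33 = 0 + 33 = 33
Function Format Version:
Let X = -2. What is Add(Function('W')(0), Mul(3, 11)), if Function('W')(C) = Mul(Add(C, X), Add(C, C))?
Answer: 33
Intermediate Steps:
Function('W')(C) = Mul(2, C, Add(-2, C)) (Function('W')(C) = Mul(Add(C, -2), Add(C, C)) = Mul(Add(-2, C), Mul(2, C)) = Mul(2, C, Add(-2, C)))
Add(Function('W')(0), Mul(3, 11)) = Add(Mul(2, 0, Add(-2, 0)), Mul(3, 11)) = Add(Mul(2, 0, -2), 33) = Add(0, 33) = 33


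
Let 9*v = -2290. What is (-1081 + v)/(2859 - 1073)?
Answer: -12019/16074 ≈ -0.74773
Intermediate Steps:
v = -2290/9 (v = (⅑)*(-2290) = -2290/9 ≈ -254.44)
(-1081 + v)/(2859 - 1073) = (-1081 - 2290/9)/(2859 - 1073) = -12019/9/1786 = -12019/9*1/1786 = -12019/16074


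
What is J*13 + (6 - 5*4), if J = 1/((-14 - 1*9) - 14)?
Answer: -531/37 ≈ -14.351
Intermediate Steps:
J = -1/37 (J = 1/((-14 - 9) - 14) = 1/(-23 - 14) = 1/(-37) = -1/37 ≈ -0.027027)
J*13 + (6 - 5*4) = -1/37*13 + (6 - 5*4) = -13/37 + (6 - 20) = -13/37 - 14 = -531/37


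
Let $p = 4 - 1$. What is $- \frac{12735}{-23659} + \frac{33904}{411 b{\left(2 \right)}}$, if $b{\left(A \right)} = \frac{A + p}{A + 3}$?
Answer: $\frac{807368821}{9723849} \approx 83.03$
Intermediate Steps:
$p = 3$
$b{\left(A \right)} = 1$ ($b{\left(A \right)} = \frac{A + 3}{A + 3} = \frac{3 + A}{3 + A} = 1$)
$- \frac{12735}{-23659} + \frac{33904}{411 b{\left(2 \right)}} = - \frac{12735}{-23659} + \frac{33904}{411 \cdot 1} = \left(-12735\right) \left(- \frac{1}{23659}\right) + \frac{33904}{411} = \frac{12735}{23659} + 33904 \cdot \frac{1}{411} = \frac{12735}{23659} + \frac{33904}{411} = \frac{807368821}{9723849}$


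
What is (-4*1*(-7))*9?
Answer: 252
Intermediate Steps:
(-4*1*(-7))*9 = -4*(-7)*9 = 28*9 = 252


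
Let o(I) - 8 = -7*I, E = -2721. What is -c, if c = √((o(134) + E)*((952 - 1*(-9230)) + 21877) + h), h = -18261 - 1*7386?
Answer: -4*I*√7317066 ≈ -10820.0*I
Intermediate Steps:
o(I) = 8 - 7*I
h = -25647 (h = -18261 - 7386 = -25647)
c = 4*I*√7317066 (c = √(((8 - 7*134) - 2721)*((952 - 1*(-9230)) + 21877) - 25647) = √(((8 - 938) - 2721)*((952 + 9230) + 21877) - 25647) = √((-930 - 2721)*(10182 + 21877) - 25647) = √(-3651*32059 - 25647) = √(-117047409 - 25647) = √(-117073056) = 4*I*√7317066 ≈ 10820.0*I)
-c = -4*I*√7317066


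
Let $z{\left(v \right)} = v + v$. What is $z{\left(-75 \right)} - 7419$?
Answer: $-7569$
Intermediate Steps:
$z{\left(v \right)} = 2 v$
$z{\left(-75 \right)} - 7419 = 2 \left(-75\right) - 7419 = -150 - 7419 = -7569$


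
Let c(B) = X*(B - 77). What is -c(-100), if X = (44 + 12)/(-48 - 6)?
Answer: -1652/9 ≈ -183.56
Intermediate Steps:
X = -28/27 (X = 56/(-54) = 56*(-1/54) = -28/27 ≈ -1.0370)
c(B) = 2156/27 - 28*B/27 (c(B) = -28*(B - 77)/27 = -28*(-77 + B)/27 = 2156/27 - 28*B/27)
-c(-100) = -(2156/27 - 28/27*(-100)) = -(2156/27 + 2800/27) = -1*1652/9 = -1652/9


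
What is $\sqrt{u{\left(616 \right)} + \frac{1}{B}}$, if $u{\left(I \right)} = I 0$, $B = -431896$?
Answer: $\frac{i \sqrt{107974}}{215948} \approx 0.0015216 i$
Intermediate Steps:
$u{\left(I \right)} = 0$
$\sqrt{u{\left(616 \right)} + \frac{1}{B}} = \sqrt{0 + \frac{1}{-431896}} = \sqrt{0 - \frac{1}{431896}} = \sqrt{- \frac{1}{431896}} = \frac{i \sqrt{107974}}{215948}$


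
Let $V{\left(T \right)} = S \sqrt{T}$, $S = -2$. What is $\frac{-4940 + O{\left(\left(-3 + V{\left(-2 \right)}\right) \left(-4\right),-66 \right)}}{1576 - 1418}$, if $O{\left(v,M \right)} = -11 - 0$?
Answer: $- \frac{4951}{158} \approx -31.335$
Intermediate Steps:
$V{\left(T \right)} = - 2 \sqrt{T}$
$O{\left(v,M \right)} = -11$ ($O{\left(v,M \right)} = -11 + 0 = -11$)
$\frac{-4940 + O{\left(\left(-3 + V{\left(-2 \right)}\right) \left(-4\right),-66 \right)}}{1576 - 1418} = \frac{-4940 - 11}{1576 - 1418} = - \frac{4951}{158}$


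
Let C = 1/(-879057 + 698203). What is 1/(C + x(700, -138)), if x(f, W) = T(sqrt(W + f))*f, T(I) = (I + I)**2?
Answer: 180854/284591854399 ≈ 6.3549e-7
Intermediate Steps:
C = -1/180854 (C = 1/(-180854) = -1/180854 ≈ -5.5293e-6)
T(I) = 4*I**2 (T(I) = (2*I)**2 = 4*I**2)
x(f, W) = f*(4*W + 4*f) (x(f, W) = (4*(sqrt(W + f))**2)*f = (4*(W + f))*f = (4*W + 4*f)*f = f*(4*W + 4*f))
1/(C + x(700, -138)) = 1/(-1/180854 + 4*700*(-138 + 700)) = 1/(-1/180854 + 4*700*562) = 1/(-1/180854 + 1573600) = 1/(284591854399/180854) = 180854/284591854399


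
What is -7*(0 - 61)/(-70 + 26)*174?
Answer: -37149/22 ≈ -1688.6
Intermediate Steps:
-7*(0 - 61)/(-70 + 26)*174 = -(-427)/(-44)*174 = -(-427)*(-1)/44*174 = -7*61/44*174 = -427/44*174 = -37149/22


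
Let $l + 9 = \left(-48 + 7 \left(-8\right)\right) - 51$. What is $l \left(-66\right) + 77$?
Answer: $10901$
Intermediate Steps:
$l = -164$ ($l = -9 + \left(\left(-48 + 7 \left(-8\right)\right) - 51\right) = -9 - 155 = -164$)
$l \left(-66\right) + 77 = \left(-164\right) \left(-66\right) + 77 = 10824 + 77 = 10901$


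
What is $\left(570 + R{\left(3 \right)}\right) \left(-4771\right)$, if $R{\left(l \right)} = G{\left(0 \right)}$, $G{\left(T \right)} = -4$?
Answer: $-2700386$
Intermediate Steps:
$R{\left(l \right)} = -4$
$\left(570 + R{\left(3 \right)}\right) \left(-4771\right) = \left(570 - 4\right) \left(-4771\right) = 566 \left(-4771\right) = -2700386$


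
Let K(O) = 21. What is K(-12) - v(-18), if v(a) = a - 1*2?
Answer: 41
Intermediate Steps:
v(a) = -2 + a (v(a) = a - 2 = -2 + a)
K(-12) - v(-18) = 21 - (-2 - 18) = 21 - 1*(-20) = 21 + 20 = 41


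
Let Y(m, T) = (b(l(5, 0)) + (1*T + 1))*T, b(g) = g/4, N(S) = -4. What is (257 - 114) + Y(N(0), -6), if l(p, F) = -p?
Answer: 361/2 ≈ 180.50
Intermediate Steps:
b(g) = g/4 (b(g) = g*(¼) = g/4)
Y(m, T) = T*(-¼ + T) (Y(m, T) = ((-1*5)/4 + (1*T + 1))*T = ((¼)*(-5) + (T + 1))*T = (-5/4 + (1 + T))*T = (-¼ + T)*T = T*(-¼ + T))
(257 - 114) + Y(N(0), -6) = (257 - 114) - 6*(-¼ - 6) = 143 - 6*(-25/4) = 143 + 75/2 = 361/2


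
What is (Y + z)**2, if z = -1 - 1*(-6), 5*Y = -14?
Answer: 121/25 ≈ 4.8400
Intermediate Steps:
Y = -14/5 (Y = (1/5)*(-14) = -14/5 ≈ -2.8000)
z = 5 (z = -1 + 6 = 5)
(Y + z)**2 = (-14/5 + 5)**2 = (11/5)**2 = 121/25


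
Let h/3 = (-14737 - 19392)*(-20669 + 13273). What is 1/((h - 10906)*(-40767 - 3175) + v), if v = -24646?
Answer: -1/33274787134578 ≈ -3.0053e-14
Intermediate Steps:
h = 757254252 (h = 3*((-14737 - 19392)*(-20669 + 13273)) = 3*(-34129*(-7396)) = 3*252418084 = 757254252)
1/((h - 10906)*(-40767 - 3175) + v) = 1/((757254252 - 10906)*(-40767 - 3175) - 24646) = 1/(757243346*(-43942) - 24646) = 1/(-33274787109932 - 24646) = 1/(-33274787134578) = -1/33274787134578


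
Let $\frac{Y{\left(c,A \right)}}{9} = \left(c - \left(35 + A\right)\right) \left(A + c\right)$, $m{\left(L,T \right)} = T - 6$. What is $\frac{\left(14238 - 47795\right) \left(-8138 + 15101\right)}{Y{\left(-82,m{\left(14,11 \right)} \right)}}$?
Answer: $- \frac{7080527}{2562} \approx -2763.7$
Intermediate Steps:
$m{\left(L,T \right)} = -6 + T$ ($m{\left(L,T \right)} = T - 6 = -6 + T$)
$Y{\left(c,A \right)} = 9 \left(A + c\right) \left(-35 + c - A\right)$ ($Y{\left(c,A \right)} = 9 \left(c - \left(35 + A\right)\right) \left(A + c\right) = 9 \left(-35 + c - A\right) \left(A + c\right) = 9 \left(A + c\right) \left(-35 + c - A\right)$)
$\frac{\left(14238 - 47795\right) \left(-8138 + 15101\right)}{Y{\left(-82,m{\left(14,11 \right)} \right)}} = \frac{\left(14238 - 47795\right) \left(-8138 + 15101\right)}{- 315 \left(-6 + 11\right) - -25830 - 9 \left(-6 + 11\right)^{2} + 9 \left(-82\right)^{2}} = \frac{\left(-33557\right) 6963}{\left(-315\right) 5 + 25830 - 9 \cdot 5^{2} + 9 \cdot 6724} = - \frac{233657391}{-1575 + 25830 - 225 + 60516} = - \frac{233657391}{84546} = \left(-233657391\right) \frac{1}{84546} = - \frac{7080527}{2562}$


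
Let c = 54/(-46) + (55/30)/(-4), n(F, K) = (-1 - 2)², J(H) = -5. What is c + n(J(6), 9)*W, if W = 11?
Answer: 53747/552 ≈ 97.368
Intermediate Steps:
n(F, K) = 9 (n(F, K) = (-3)² = 9)
c = -901/552 (c = 54*(-1/46) + (55*(1/30))*(-¼) = -27/23 + (11/6)*(-¼) = -27/23 - 11/24 = -901/552 ≈ -1.6322)
c + n(J(6), 9)*W = -901/552 + 9*11 = -901/552 + 99 = 53747/552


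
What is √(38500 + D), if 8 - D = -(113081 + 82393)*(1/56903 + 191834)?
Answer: 3*√13490959741207576782/56903 ≈ 1.9365e+5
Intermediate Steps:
D = 2133780521409046/56903 (D = 8 - (-1)*(113081 + 82393)*(1/56903 + 191834) = 8 - (-1)*195474*(1/56903 + 191834) = 8 - (-1)*195474*(10915930103/56903) = 8 - (-1)*2133780520953822/56903 = 8 - 1*(-2133780520953822/56903) = 8 + 2133780520953822/56903 = 2133780521409046/56903 ≈ 3.7499e+10)
√(38500 + D) = √(38500 + 2133780521409046/56903) = √(2133782712174546/56903) = 3*√13490959741207576782/56903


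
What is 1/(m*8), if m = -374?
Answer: -1/2992 ≈ -0.00033422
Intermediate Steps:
1/(m*8) = 1/(-374*8) = 1/(-2992) = -1/2992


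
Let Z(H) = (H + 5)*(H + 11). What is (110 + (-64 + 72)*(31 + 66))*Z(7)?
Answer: 191376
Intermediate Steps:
Z(H) = (5 + H)*(11 + H)
(110 + (-64 + 72)*(31 + 66))*Z(7) = (110 + (-64 + 72)*(31 + 66))*(55 + 7² + 16*7) = (110 + 8*97)*(55 + 49 + 112) = (110 + 776)*216 = 886*216 = 191376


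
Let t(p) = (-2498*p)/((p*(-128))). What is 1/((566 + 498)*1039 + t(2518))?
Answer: 64/70752993 ≈ 9.0456e-7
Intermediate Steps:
t(p) = 1249/64 (t(p) = (-2498*p)/((-128*p)) = (-2498*p)*(-1/(128*p)) = 1249/64)
1/((566 + 498)*1039 + t(2518)) = 1/((566 + 498)*1039 + 1249/64) = 1/(1064*1039 + 1249/64) = 1/(1105496 + 1249/64) = 1/(70752993/64) = 64/70752993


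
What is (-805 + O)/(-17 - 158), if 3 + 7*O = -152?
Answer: 1158/245 ≈ 4.7265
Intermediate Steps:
O = -155/7 (O = -3/7 + (1/7)*(-152) = -3/7 - 152/7 = -155/7 ≈ -22.143)
(-805 + O)/(-17 - 158) = (-805 - 155/7)/(-17 - 158) = -5790/7/(-175) = -5790/7*(-1/175) = 1158/245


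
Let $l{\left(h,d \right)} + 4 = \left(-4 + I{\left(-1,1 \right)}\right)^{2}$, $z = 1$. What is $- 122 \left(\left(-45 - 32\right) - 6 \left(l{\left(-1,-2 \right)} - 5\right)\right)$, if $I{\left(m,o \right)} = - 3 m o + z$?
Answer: $2806$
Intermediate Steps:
$I{\left(m,o \right)} = 1 - 3 m o$ ($I{\left(m,o \right)} = - 3 m o + 1 = 1 - 3 m o$)
$l{\left(h,d \right)} = -4$ ($l{\left(h,d \right)} = -4 + \left(-4 - \left(-1 - 3\right)\right)^{2} = -4 + \left(-4 + \left(1 + 3\right)\right)^{2} = -4 + \left(-4 + 4\right)^{2} = -4 + 0^{2} = -4 + 0 = -4$)
$- 122 \left(\left(-45 - 32\right) - 6 \left(l{\left(-1,-2 \right)} - 5\right)\right) = - 122 \left(\left(-45 - 32\right) - 6 \left(-4 - 5\right)\right) = - 122 \left(\left(-45 - 32\right) - -54\right) = - 122 \left(-77 + 54\right) = \left(-122\right) \left(-23\right) = 2806$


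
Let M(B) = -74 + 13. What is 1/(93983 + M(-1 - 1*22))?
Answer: 1/93922 ≈ 1.0647e-5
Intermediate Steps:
M(B) = -61
1/(93983 + M(-1 - 1*22)) = 1/(93983 - 61) = 1/93922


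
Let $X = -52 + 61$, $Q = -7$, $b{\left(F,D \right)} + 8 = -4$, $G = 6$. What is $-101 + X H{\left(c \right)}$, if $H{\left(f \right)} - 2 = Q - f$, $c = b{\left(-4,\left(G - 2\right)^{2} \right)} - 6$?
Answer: $16$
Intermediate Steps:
$b{\left(F,D \right)} = -12$ ($b{\left(F,D \right)} = -8 - 4 = -12$)
$c = -18$ ($c = -12 - 6 = -18$)
$X = 9$
$H{\left(f \right)} = -5 - f$ ($H{\left(f \right)} = 2 - \left(7 + f\right) = -5 - f$)
$-101 + X H{\left(c \right)} = -101 + 9 \left(-5 - -18\right) = -101 + 9 \left(-5 + 18\right) = -101 + 9 \cdot 13 = -101 + 117 = 16$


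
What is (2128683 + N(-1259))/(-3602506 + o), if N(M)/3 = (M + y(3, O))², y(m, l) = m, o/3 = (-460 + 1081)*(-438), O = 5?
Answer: -6861291/4418500 ≈ -1.5529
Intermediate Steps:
o = -815994 (o = 3*((-460 + 1081)*(-438)) = 3*(621*(-438)) = 3*(-271998) = -815994)
N(M) = 3*(3 + M)² (N(M) = 3*(M + 3)² = 3*(3 + M)²)
(2128683 + N(-1259))/(-3602506 + o) = (2128683 + 3*(3 - 1259)²)/(-3602506 - 815994) = (2128683 + 3*(-1256)²)/(-4418500) = (2128683 + 3*1577536)*(-1/4418500) = (2128683 + 4732608)*(-1/4418500) = 6861291*(-1/4418500) = -6861291/4418500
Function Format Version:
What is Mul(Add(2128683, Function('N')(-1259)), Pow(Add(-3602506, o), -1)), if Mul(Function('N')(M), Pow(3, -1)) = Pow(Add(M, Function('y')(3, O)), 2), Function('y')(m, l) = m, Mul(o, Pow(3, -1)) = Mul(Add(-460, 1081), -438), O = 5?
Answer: Rational(-6861291, 4418500) ≈ -1.5529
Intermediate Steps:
o = -815994 (o = Mul(3, Mul(Add(-460, 1081), -438)) = Mul(3, Mul(621, -438)) = Mul(3, -271998) = -815994)
Function('N')(M) = Mul(3, Pow(Add(3, M), 2)) (Function('N')(M) = Mul(3, Pow(Add(M, 3), 2)) = Mul(3, Pow(Add(3, M), 2)))
Mul(Add(2128683, Function('N')(-1259)), Pow(Add(-3602506, o), -1)) = Mul(Add(2128683, Mul(3, Pow(Add(3, -1259), 2))), Pow(Add(-3602506, -815994), -1)) = Mul(Add(2128683, Mul(3, Pow(-1256, 2))), Pow(-4418500, -1)) = Mul(Add(2128683, Mul(3, 1577536)), Rational(-1, 4418500)) = Mul(Add(2128683, 4732608), Rational(-1, 4418500)) = Mul(6861291, Rational(-1, 4418500)) = Rational(-6861291, 4418500)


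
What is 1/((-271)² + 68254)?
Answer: 1/141695 ≈ 7.0574e-6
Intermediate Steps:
1/((-271)² + 68254) = 1/(73441 + 68254) = 1/141695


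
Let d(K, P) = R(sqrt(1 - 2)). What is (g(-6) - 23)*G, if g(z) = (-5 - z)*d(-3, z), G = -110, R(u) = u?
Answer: 2530 - 110*I ≈ 2530.0 - 110.0*I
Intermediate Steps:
d(K, P) = I (d(K, P) = sqrt(1 - 2) = sqrt(-1) = I)
g(z) = I*(-5 - z) (g(z) = (-5 - z)*I = I*(-5 - z))
(g(-6) - 23)*G = (I*(-5 - 1*(-6)) - 23)*(-110) = (I*(-5 + 6) - 23)*(-110) = (I*1 - 23)*(-110) = (I - 23)*(-110) = (-23 + I)*(-110) = 2530 - 110*I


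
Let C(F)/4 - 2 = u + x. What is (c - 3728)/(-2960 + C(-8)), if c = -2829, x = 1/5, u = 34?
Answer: 32785/14076 ≈ 2.3291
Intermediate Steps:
x = ⅕ ≈ 0.20000
C(F) = 724/5 (C(F) = 8 + 4*(34 + ⅕) = 8 + 4*(171/5) = 8 + 684/5 = 724/5)
(c - 3728)/(-2960 + C(-8)) = (-2829 - 3728)/(-2960 + 724/5) = -6557/(-14076/5) = -6557*(-5/14076) = 32785/14076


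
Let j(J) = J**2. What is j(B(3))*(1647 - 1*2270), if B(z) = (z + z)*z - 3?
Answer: -140175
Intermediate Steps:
B(z) = -3 + 2*z**2 (B(z) = (2*z)*z - 3 = 2*z**2 - 3 = -3 + 2*z**2)
j(B(3))*(1647 - 1*2270) = (-3 + 2*3**2)**2*(1647 - 1*2270) = (-3 + 2*9)**2*(1647 - 2270) = (-3 + 18)**2*(-623) = 15**2*(-623) = 225*(-623) = -140175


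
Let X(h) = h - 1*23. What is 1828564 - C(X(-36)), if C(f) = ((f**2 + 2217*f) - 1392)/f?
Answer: 107756562/59 ≈ 1.8264e+6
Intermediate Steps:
X(h) = -23 + h (X(h) = h - 23 = -23 + h)
C(f) = (-1392 + f**2 + 2217*f)/f
1828564 - C(X(-36)) = 1828564 - (2217 + (-23 - 36) - 1392/(-23 - 36)) = 1828564 - (2217 - 59 - 1392/(-59)) = 1828564 - (2217 - 59 - 1392*(-1/59)) = 1828564 - (2217 - 59 + 1392/59) = 1828564 - 1*128714/59 = 1828564 - 128714/59 = 107756562/59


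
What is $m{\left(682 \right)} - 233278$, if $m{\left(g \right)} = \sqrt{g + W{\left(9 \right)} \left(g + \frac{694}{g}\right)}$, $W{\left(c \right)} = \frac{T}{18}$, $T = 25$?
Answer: $-233278 + \frac{\sqrt{6826029562}}{2046} \approx -2.3324 \cdot 10^{5}$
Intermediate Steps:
$W{\left(c \right)} = \frac{25}{18}$
$m{\left(g \right)} = \sqrt{\frac{43 g}{18} + \frac{8675}{9 g}}$ ($m{\left(g \right)} = \sqrt{g + \frac{25 \left(g + \frac{694}{g}\right)}{18}} = \sqrt{g + \left(\frac{25 g}{18} + \frac{8675}{9 g}\right)} = \sqrt{\frac{43 g}{18} + \frac{8675}{9 g}}$)
$m{\left(682 \right)} - 233278 = \frac{\sqrt{86 \cdot 682 + \frac{34700}{682}}}{6} - 233278 = \frac{\sqrt{58652 + 34700 \cdot \frac{1}{682}}}{6} - 233278 = \frac{\sqrt{58652 + \frac{17350}{341}}}{6} - 233278 = \frac{\sqrt{\frac{20017682}{341}}}{6} - 233278 = \frac{\frac{1}{341} \sqrt{6826029562}}{6} - 233278 = \frac{\sqrt{6826029562}}{2046} - 233278 = -233278 + \frac{\sqrt{6826029562}}{2046}$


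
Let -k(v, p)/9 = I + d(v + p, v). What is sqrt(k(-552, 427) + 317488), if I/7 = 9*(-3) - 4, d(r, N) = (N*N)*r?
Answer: sqrt(343111441) ≈ 18523.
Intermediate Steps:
d(r, N) = r*N**2 (d(r, N) = N**2*r = r*N**2)
I = -217 (I = 7*(9*(-3) - 4) = 7*(-27 - 4) = 7*(-31) = -217)
k(v, p) = 1953 - 9*v**2*(p + v) (k(v, p) = -9*(-217 + (v + p)*v**2) = -9*(-217 + (p + v)*v**2) = -9*(-217 + v**2*(p + v)) = 1953 - 9*v**2*(p + v))
sqrt(k(-552, 427) + 317488) = sqrt((1953 - 9*(-552)**2*(427 - 552)) + 317488) = sqrt((1953 - 9*304704*(-125)) + 317488) = sqrt((1953 + 342792000) + 317488) = sqrt(342793953 + 317488) = sqrt(343111441)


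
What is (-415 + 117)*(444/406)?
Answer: -66156/203 ≈ -325.89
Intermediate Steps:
(-415 + 117)*(444/406) = -132312/406 = -298*222/203 = -66156/203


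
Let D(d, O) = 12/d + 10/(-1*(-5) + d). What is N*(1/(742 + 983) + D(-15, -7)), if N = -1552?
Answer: 4817408/1725 ≈ 2792.7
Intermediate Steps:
D(d, O) = 10/(5 + d) + 12/d (D(d, O) = 12/d + 10/(5 + d) = 10/(5 + d) + 12/d)
N*(1/(742 + 983) + D(-15, -7)) = -1552*(1/(742 + 983) + 2*(30 + 11*(-15))/(-15*(5 - 15))) = -1552*(1/1725 + 2*(-1/15)*(30 - 165)/(-10)) = -1552*(1/1725 + 2*(-1/15)*(-⅒)*(-135)) = -1552*(1/1725 - 9/5) = -1552*(-3104/1725) = 4817408/1725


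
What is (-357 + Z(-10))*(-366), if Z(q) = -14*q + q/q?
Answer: 79056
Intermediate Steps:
Z(q) = 1 - 14*q (Z(q) = -14*q + 1 = 1 - 14*q)
(-357 + Z(-10))*(-366) = (-357 + (1 - 14*(-10)))*(-366) = (-357 + (1 + 140))*(-366) = (-357 + 141)*(-366) = -216*(-366) = 79056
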